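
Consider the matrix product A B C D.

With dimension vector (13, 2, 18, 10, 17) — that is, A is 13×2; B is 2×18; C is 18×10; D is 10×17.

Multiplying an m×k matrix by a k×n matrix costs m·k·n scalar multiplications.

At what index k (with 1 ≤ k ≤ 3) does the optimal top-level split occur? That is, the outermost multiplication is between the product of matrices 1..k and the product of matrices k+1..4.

1

Adjacent pairs: AB = 13·2·18 = 468; BC = 2·18·10 = 360; CD = 18·10·17 = 3060.
Length 3: A..C: k=1: 0+360+13·2·10=620; k=2: 468+0+13·18·10=2808 → min 620 | B..D: k=2: 0+3060+2·18·17=3672; k=3: 360+0+2·10·17=700 → min 700.
Top-level splits: k=1: (A..A)·(B..D) → 0+700+13·2·17 = 1142; k=2: (A..B)·(C..D) → 468+3060+13·18·17 = 7506; k=3: (A..C)·(D..D) → 620+0+13·10·17 = 2830.
Best split is after A, i.e. k = 1.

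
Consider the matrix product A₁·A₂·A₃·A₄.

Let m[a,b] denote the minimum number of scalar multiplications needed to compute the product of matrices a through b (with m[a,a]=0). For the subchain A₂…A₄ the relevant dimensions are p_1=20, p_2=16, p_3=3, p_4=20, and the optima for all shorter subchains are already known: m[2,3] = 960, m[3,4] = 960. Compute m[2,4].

2160

m[2,4] = min over k∈[2,3] of m[2,k]+m[k+1,4]+p_{1}·p_k·p_{4}.
k=2: 0 + 960 + 20·16·20 = 7360; k=3: 960 + 0 + 20·3·20 = 2160.
Minimum: 2160 at k=3.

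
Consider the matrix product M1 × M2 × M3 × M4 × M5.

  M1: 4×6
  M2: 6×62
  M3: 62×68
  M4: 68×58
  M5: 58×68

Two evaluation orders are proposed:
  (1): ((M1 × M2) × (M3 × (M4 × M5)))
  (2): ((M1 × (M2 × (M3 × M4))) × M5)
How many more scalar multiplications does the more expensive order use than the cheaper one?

Order (1) = ((M1 × M2) × (M3 × (M4 × M5))): (M1 × M2): 4×6 by 6×62 → 4×62, cost 4·6·62 = 1488; (M4 × M5): 68×58 by 58×68 → 68×68, cost 68·58·68 = 268192; (M3 × (M4 × M5)): 62×68 by 68×68 → 62×68, cost 62·68·68 = 286688; cumulative 554880; ((M1 × M2) × (M3 × (M4 × M5))): 4×62 by 62×68 → 4×68, cost 4·62·68 = 16864; cumulative 573232. Total 573232.
Order (2) = ((M1 × (M2 × (M3 × M4))) × M5): (M3 × M4): 62×68 by 68×58 → 62×58, cost 62·68·58 = 244528; (M2 × (M3 × M4)): 6×62 by 62×58 → 6×58, cost 6·62·58 = 21576; cumulative 266104; (M1 × (M2 × (M3 × M4))): 4×6 by 6×58 → 4×58, cost 4·6·58 = 1392; cumulative 267496; ((M1 × (M2 × (M3 × M4))) × M5): 4×58 by 58×68 → 4×68, cost 4·58·68 = 15776; cumulative 283272. Total 283272.
Difference: |573232 − 283272| = 289960.

289960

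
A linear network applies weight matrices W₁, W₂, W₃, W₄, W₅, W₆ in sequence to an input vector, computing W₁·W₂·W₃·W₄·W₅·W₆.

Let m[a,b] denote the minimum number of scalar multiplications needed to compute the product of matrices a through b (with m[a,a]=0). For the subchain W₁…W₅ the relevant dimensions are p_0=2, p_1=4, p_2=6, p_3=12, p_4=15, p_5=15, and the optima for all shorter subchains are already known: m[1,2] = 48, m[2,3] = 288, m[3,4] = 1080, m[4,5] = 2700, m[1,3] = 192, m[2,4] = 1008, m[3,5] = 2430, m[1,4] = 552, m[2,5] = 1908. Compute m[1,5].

m[1,5] = min over k∈[1,4] of m[1,k]+m[k+1,5]+p_{0}·p_k·p_{5}.
k=1: 0 + 1908 + 2·4·15 = 2028; k=2: 48 + 2430 + 2·6·15 = 2658; k=3: 192 + 2700 + 2·12·15 = 3252; k=4: 552 + 0 + 2·15·15 = 1002.
Minimum: 1002 at k=4.

1002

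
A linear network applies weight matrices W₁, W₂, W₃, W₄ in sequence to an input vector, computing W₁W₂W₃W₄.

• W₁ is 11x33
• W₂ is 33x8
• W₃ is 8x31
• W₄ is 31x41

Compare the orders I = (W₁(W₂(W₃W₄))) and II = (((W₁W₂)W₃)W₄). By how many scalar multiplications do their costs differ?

Order I = (W₁(W₂(W₃W₄))): (W₃W₄): 8×31 by 31×41 → 8×41, cost 8·31·41 = 10168; (W₂(W₃W₄)): 33×8 by 8×41 → 33×41, cost 33·8·41 = 10824; cumulative 20992; (W₁(W₂(W₃W₄))): 11×33 by 33×41 → 11×41, cost 11·33·41 = 14883; cumulative 35875. Total 35875.
Order II = (((W₁W₂)W₃)W₄): (W₁W₂): 11×33 by 33×8 → 11×8, cost 11·33·8 = 2904; ((W₁W₂)W₃): 11×8 by 8×31 → 11×31, cost 11·8·31 = 2728; cumulative 5632; (((W₁W₂)W₃)W₄): 11×31 by 31×41 → 11×41, cost 11·31·41 = 13981; cumulative 19613. Total 19613.
Difference: |35875 − 19613| = 16262.

16262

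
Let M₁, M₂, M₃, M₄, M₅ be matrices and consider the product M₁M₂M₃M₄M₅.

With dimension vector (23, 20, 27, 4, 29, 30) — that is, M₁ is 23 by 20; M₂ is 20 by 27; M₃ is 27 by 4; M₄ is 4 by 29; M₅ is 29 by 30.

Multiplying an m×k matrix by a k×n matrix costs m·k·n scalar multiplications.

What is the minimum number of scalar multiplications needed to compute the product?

Adjacent pairs: M₁M₂ = 23·20·27 = 12420; M₂M₃ = 20·27·4 = 2160; M₃M₄ = 27·4·29 = 3132; M₄M₅ = 4·29·30 = 3480.
Length 3: M₁..M₃: k=1: 0+2160+23·20·4=4000; k=2: 12420+0+23·27·4=14904 → min 4000 | M₂..M₄: k=2: 0+3132+20·27·29=18792; k=3: 2160+0+20·4·29=4480 → min 4480 | M₃..M₅: k=3: 0+3480+27·4·30=6720; k=4: 3132+0+27·29·30=26622 → min 6720.
Length 4: M₁..M₄: k=1: 0+4480+23·20·29=17820; k=2: 12420+3132+23·27·29=33561; k=3: 4000+0+23·4·29=6668 → min 6668 | M₂..M₅: k=2: 0+6720+20·27·30=22920; k=3: 2160+3480+20·4·30=8040; k=4: 4480+0+20·29·30=21880 → min 8040.
Length 5: M₁..M₅: k=1: 0+8040+23·20·30=21840; k=2: 12420+6720+23·27·30=37770; k=3: 4000+3480+23·4·30=10240; k=4: 6668+0+23·29·30=26678 → min 10240.
Optimal order: ((M₁(M₂M₃))(M₄M₅)) with cost 10240.

10240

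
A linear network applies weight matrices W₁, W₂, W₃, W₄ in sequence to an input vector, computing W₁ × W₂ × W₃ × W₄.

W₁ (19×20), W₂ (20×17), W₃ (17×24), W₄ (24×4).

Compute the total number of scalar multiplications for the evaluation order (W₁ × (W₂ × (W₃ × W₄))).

(W₃ × W₄): 17×24 by 24×4 → 17×4, cost 17·24·4 = 1632
(W₂ × (W₃ × W₄)): 20×17 by 17×4 → 20×4, cost 20·17·4 = 1360; cumulative 2992
(W₁ × (W₂ × (W₃ × W₄))): 19×20 by 20×4 → 19×4, cost 19·20·4 = 1520; cumulative 4512
Total: 4512 scalar multiplications.

4512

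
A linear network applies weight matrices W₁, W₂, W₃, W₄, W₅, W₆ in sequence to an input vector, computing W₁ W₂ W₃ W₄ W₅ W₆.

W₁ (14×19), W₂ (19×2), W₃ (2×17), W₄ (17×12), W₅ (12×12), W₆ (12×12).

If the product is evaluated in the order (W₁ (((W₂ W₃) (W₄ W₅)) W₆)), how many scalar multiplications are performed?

12898

(W₂ W₃): 19×2 by 2×17 → 19×17, cost 19·2·17 = 646
(W₄ W₅): 17×12 by 12×12 → 17×12, cost 17·12·12 = 2448
((W₂ W₃) (W₄ W₅)): 19×17 by 17×12 → 19×12, cost 19·17·12 = 3876; cumulative 6970
(((W₂ W₃) (W₄ W₅)) W₆): 19×12 by 12×12 → 19×12, cost 19·12·12 = 2736; cumulative 9706
(W₁ (((W₂ W₃) (W₄ W₅)) W₆)): 14×19 by 19×12 → 14×12, cost 14·19·12 = 3192; cumulative 12898
Total: 12898 scalar multiplications.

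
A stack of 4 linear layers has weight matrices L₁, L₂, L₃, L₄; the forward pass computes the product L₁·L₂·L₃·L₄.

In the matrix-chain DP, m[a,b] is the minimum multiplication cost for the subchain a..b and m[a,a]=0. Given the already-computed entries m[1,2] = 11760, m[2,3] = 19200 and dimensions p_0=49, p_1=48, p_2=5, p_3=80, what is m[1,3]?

31360

m[1,3] = min over k∈[1,2] of m[1,k]+m[k+1,3]+p_{0}·p_k·p_{3}.
k=1: 0 + 19200 + 49·48·80 = 207360; k=2: 11760 + 0 + 49·5·80 = 31360.
Minimum: 31360 at k=2.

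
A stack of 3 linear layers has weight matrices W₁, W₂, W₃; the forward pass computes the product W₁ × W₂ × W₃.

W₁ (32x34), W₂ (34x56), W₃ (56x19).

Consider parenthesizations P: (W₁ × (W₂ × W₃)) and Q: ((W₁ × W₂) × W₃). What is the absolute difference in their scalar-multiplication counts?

Order P = (W₁ × (W₂ × W₃)): (W₂ × W₃): 34×56 by 56×19 → 34×19, cost 34·56·19 = 36176; (W₁ × (W₂ × W₃)): 32×34 by 34×19 → 32×19, cost 32·34·19 = 20672; cumulative 56848. Total 56848.
Order Q = ((W₁ × W₂) × W₃): (W₁ × W₂): 32×34 by 34×56 → 32×56, cost 32·34·56 = 60928; ((W₁ × W₂) × W₃): 32×56 by 56×19 → 32×19, cost 32·56·19 = 34048; cumulative 94976. Total 94976.
Difference: |56848 − 94976| = 38128.

38128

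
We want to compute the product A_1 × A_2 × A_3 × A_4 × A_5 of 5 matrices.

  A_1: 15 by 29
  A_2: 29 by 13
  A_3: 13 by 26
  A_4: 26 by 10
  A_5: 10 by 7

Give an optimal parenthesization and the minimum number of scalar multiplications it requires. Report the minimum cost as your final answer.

9870

Adjacent pairs: A_1A_2 = 15·29·13 = 5655; A_2A_3 = 29·13·26 = 9802; A_3A_4 = 13·26·10 = 3380; A_4A_5 = 26·10·7 = 1820.
Length 3: A_1..A_3: k=1: 0+9802+15·29·26=21112; k=2: 5655+0+15·13·26=10725 → min 10725 | A_2..A_4: k=2: 0+3380+29·13·10=7150; k=3: 9802+0+29·26·10=17342 → min 7150 | A_3..A_5: k=3: 0+1820+13·26·7=4186; k=4: 3380+0+13·10·7=4290 → min 4186.
Length 4: A_1..A_4: k=1: 0+7150+15·29·10=11500; k=2: 5655+3380+15·13·10=10985; k=3: 10725+0+15·26·10=14625 → min 10985 | A_2..A_5: k=2: 0+4186+29·13·7=6825; k=3: 9802+1820+29·26·7=16900; k=4: 7150+0+29·10·7=9180 → min 6825.
Length 5: A_1..A_5: k=1: 0+6825+15·29·7=9870; k=2: 5655+4186+15·13·7=11206; k=3: 10725+1820+15·26·7=15275; k=4: 10985+0+15·10·7=12035 → min 9870.
Optimal parenthesization: (A_1 × (A_2 × (A_3 × (A_4 × A_5)))) with cost 9870.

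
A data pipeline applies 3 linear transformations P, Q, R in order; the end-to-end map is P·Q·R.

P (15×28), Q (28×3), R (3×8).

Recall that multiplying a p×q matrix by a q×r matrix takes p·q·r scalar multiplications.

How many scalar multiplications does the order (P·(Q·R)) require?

4032

(Q·R): 28×3 by 3×8 → 28×8, cost 28·3·8 = 672
(P·(Q·R)): 15×28 by 28×8 → 15×8, cost 15·28·8 = 3360; cumulative 4032
Total: 4032 scalar multiplications.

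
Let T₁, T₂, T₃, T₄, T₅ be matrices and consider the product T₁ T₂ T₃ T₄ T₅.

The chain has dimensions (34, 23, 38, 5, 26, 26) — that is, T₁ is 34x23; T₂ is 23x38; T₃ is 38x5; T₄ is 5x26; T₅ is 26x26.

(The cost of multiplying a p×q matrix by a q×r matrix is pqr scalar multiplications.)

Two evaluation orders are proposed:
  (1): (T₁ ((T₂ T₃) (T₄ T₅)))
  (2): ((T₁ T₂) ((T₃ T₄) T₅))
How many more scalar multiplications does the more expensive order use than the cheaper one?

Order (1) = (T₁ ((T₂ T₃) (T₄ T₅))): (T₂ T₃): 23×38 by 38×5 → 23×5, cost 23·38·5 = 4370; (T₄ T₅): 5×26 by 26×26 → 5×26, cost 5·26·26 = 3380; ((T₂ T₃) (T₄ T₅)): 23×5 by 5×26 → 23×26, cost 23·5·26 = 2990; cumulative 10740; (T₁ ((T₂ T₃) (T₄ T₅))): 34×23 by 23×26 → 34×26, cost 34·23·26 = 20332; cumulative 31072. Total 31072.
Order (2) = ((T₁ T₂) ((T₃ T₄) T₅)): (T₁ T₂): 34×23 by 23×38 → 34×38, cost 34·23·38 = 29716; (T₃ T₄): 38×5 by 5×26 → 38×26, cost 38·5·26 = 4940; ((T₃ T₄) T₅): 38×26 by 26×26 → 38×26, cost 38·26·26 = 25688; cumulative 30628; ((T₁ T₂) ((T₃ T₄) T₅)): 34×38 by 38×26 → 34×26, cost 34·38·26 = 33592; cumulative 93936. Total 93936.
Difference: |31072 − 93936| = 62864.

62864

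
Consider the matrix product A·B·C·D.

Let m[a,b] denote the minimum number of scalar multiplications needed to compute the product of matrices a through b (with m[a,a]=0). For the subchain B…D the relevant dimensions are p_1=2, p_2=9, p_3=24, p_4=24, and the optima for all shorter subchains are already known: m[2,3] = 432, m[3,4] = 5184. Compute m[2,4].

1584

m[2,4] = min over k∈[2,3] of m[2,k]+m[k+1,4]+p_{1}·p_k·p_{4}.
k=2: 0 + 5184 + 2·9·24 = 5616; k=3: 432 + 0 + 2·24·24 = 1584.
Minimum: 1584 at k=3.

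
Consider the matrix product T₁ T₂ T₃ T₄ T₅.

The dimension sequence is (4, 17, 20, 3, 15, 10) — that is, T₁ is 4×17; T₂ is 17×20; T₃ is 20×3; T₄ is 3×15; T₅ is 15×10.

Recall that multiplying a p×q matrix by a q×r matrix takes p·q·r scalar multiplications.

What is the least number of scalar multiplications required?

Adjacent pairs: T₁T₂ = 4·17·20 = 1360; T₂T₃ = 17·20·3 = 1020; T₃T₄ = 20·3·15 = 900; T₄T₅ = 3·15·10 = 450.
Length 3: T₁..T₃: k=1: 0+1020+4·17·3=1224; k=2: 1360+0+4·20·3=1600 → min 1224 | T₂..T₄: k=2: 0+900+17·20·15=6000; k=3: 1020+0+17·3·15=1785 → min 1785 | T₃..T₅: k=3: 0+450+20·3·10=1050; k=4: 900+0+20·15·10=3900 → min 1050.
Length 4: T₁..T₄: k=1: 0+1785+4·17·15=2805; k=2: 1360+900+4·20·15=3460; k=3: 1224+0+4·3·15=1404 → min 1404 | T₂..T₅: k=2: 0+1050+17·20·10=4450; k=3: 1020+450+17·3·10=1980; k=4: 1785+0+17·15·10=4335 → min 1980.
Length 5: T₁..T₅: k=1: 0+1980+4·17·10=2660; k=2: 1360+1050+4·20·10=3210; k=3: 1224+450+4·3·10=1794; k=4: 1404+0+4·15·10=2004 → min 1794.
Optimal order: ((T₁ (T₂ T₃)) (T₄ T₅)) with cost 1794.

1794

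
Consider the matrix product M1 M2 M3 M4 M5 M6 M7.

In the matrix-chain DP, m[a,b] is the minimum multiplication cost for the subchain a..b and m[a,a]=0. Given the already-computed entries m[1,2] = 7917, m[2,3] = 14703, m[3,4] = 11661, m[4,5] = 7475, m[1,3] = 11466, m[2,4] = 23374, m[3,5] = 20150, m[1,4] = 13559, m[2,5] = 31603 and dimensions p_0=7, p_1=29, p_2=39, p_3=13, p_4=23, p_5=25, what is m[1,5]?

17584

m[1,5] = min over k∈[1,4] of m[1,k]+m[k+1,5]+p_{0}·p_k·p_{5}.
k=1: 0 + 31603 + 7·29·25 = 36678; k=2: 7917 + 20150 + 7·39·25 = 34892; k=3: 11466 + 7475 + 7·13·25 = 21216; k=4: 13559 + 0 + 7·23·25 = 17584.
Minimum: 17584 at k=4.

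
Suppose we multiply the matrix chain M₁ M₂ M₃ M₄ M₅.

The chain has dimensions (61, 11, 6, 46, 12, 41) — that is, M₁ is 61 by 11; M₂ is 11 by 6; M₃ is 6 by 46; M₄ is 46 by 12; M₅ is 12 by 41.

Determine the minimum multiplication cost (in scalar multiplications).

25296

Adjacent pairs: M₁M₂ = 61·11·6 = 4026; M₂M₃ = 11·6·46 = 3036; M₃M₄ = 6·46·12 = 3312; M₄M₅ = 46·12·41 = 22632.
Length 3: M₁..M₃: k=1: 0+3036+61·11·46=33902; k=2: 4026+0+61·6·46=20862 → min 20862 | M₂..M₄: k=2: 0+3312+11·6·12=4104; k=3: 3036+0+11·46·12=9108 → min 4104 | M₃..M₅: k=3: 0+22632+6·46·41=33948; k=4: 3312+0+6·12·41=6264 → min 6264.
Length 4: M₁..M₄: k=1: 0+4104+61·11·12=12156; k=2: 4026+3312+61·6·12=11730; k=3: 20862+0+61·46·12=54534 → min 11730 | M₂..M₅: k=2: 0+6264+11·6·41=8970; k=3: 3036+22632+11·46·41=46414; k=4: 4104+0+11·12·41=9516 → min 8970.
Length 5: M₁..M₅: k=1: 0+8970+61·11·41=36481; k=2: 4026+6264+61·6·41=25296; k=3: 20862+22632+61·46·41=158540; k=4: 11730+0+61·12·41=41742 → min 25296.
Optimal order: ((M₁ M₂) ((M₃ M₄) M₅)) with cost 25296.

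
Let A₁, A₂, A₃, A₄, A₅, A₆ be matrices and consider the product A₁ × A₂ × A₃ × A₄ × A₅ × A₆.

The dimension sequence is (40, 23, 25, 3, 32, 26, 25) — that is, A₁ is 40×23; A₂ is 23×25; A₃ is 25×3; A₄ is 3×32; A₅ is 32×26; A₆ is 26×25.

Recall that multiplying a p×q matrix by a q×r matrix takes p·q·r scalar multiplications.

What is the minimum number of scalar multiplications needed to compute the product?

11931

Adjacent pairs: A₁A₂ = 40·23·25 = 23000; A₂A₃ = 23·25·3 = 1725; A₃A₄ = 25·3·32 = 2400; A₄A₅ = 3·32·26 = 2496; A₅A₆ = 32·26·25 = 20800.
Length 3: A₁..A₃: k=1: 0+1725+40·23·3=4485; k=2: 23000+0+40·25·3=26000 → min 4485 | A₂..A₄: k=2: 0+2400+23·25·32=20800; k=3: 1725+0+23·3·32=3933 → min 3933 | A₃..A₅: k=3: 0+2496+25·3·26=4446; k=4: 2400+0+25·32·26=23200 → min 4446 | A₄..A₆: k=4: 0+20800+3·32·25=23200; k=5: 2496+0+3·26·25=4446 → min 4446.
Length 4: A₁..A₄: k=1: 0+3933+40·23·32=33373; k=2: 23000+2400+40·25·32=57400; k=3: 4485+0+40·3·32=8325 → min 8325 | A₂..A₅: k=2: 0+4446+23·25·26=19396; k=3: 1725+2496+23·3·26=6015; k=4: 3933+0+23·32·26=23069 → min 6015 | A₃..A₆: k=3: 0+4446+25·3·25=6321; k=4: 2400+20800+25·32·25=43200; k=5: 4446+0+25·26·25=20696 → min 6321.
Length 5: A₁..A₅: k=1: 0+6015+40·23·26=29935; k=2: 23000+4446+40·25·26=53446; k=3: 4485+2496+40·3·26=10101; k=4: 8325+0+40·32·26=41605 → min 10101 | A₂..A₆: k=2: 0+6321+23·25·25=20696; k=3: 1725+4446+23·3·25=7896; k=4: 3933+20800+23·32·25=43133; k=5: 6015+0+23·26·25=20965 → min 7896.
Length 6: A₁..A₆: k=1: 0+7896+40·23·25=30896; k=2: 23000+6321+40·25·25=54321; k=3: 4485+4446+40·3·25=11931; k=4: 8325+20800+40·32·25=61125; k=5: 10101+0+40·26·25=36101 → min 11931.
Optimal order: ((A₁ × (A₂ × A₃)) × ((A₄ × A₅) × A₆)) with cost 11931.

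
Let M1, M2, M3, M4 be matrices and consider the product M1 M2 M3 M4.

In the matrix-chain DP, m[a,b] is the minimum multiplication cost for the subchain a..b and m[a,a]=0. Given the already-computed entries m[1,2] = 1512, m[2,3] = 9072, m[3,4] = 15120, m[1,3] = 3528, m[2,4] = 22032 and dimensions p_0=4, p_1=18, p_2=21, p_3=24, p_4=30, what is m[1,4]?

6408

m[1,4] = min over k∈[1,3] of m[1,k]+m[k+1,4]+p_{0}·p_k·p_{4}.
k=1: 0 + 22032 + 4·18·30 = 24192; k=2: 1512 + 15120 + 4·21·30 = 19152; k=3: 3528 + 0 + 4·24·30 = 6408.
Minimum: 6408 at k=3.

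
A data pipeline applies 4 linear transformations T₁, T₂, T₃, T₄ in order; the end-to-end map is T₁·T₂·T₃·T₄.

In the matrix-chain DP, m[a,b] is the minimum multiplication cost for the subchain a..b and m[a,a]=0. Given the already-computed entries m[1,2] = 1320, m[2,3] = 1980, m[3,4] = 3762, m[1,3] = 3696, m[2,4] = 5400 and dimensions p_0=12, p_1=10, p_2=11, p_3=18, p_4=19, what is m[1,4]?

7590

m[1,4] = min over k∈[1,3] of m[1,k]+m[k+1,4]+p_{0}·p_k·p_{4}.
k=1: 0 + 5400 + 12·10·19 = 7680; k=2: 1320 + 3762 + 12·11·19 = 7590; k=3: 3696 + 0 + 12·18·19 = 7800.
Minimum: 7590 at k=2.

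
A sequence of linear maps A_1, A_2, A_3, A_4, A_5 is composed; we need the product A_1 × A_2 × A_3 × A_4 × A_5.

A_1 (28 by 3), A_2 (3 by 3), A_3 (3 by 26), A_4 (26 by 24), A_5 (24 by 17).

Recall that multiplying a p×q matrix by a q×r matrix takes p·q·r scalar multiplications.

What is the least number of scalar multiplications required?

Adjacent pairs: A_1A_2 = 28·3·3 = 252; A_2A_3 = 3·3·26 = 234; A_3A_4 = 3·26·24 = 1872; A_4A_5 = 26·24·17 = 10608.
Length 3: A_1..A_3: k=1: 0+234+28·3·26=2418; k=2: 252+0+28·3·26=2436 → min 2418 | A_2..A_4: k=2: 0+1872+3·3·24=2088; k=3: 234+0+3·26·24=2106 → min 2088 | A_3..A_5: k=3: 0+10608+3·26·17=11934; k=4: 1872+0+3·24·17=3096 → min 3096.
Length 4: A_1..A_4: k=1: 0+2088+28·3·24=4104; k=2: 252+1872+28·3·24=4140; k=3: 2418+0+28·26·24=19890 → min 4104 | A_2..A_5: k=2: 0+3096+3·3·17=3249; k=3: 234+10608+3·26·17=12168; k=4: 2088+0+3·24·17=3312 → min 3249.
Length 5: A_1..A_5: k=1: 0+3249+28·3·17=4677; k=2: 252+3096+28·3·17=4776; k=3: 2418+10608+28·26·17=25402; k=4: 4104+0+28·24·17=15528 → min 4677.
Optimal order: (A_1 × (A_2 × ((A_3 × A_4) × A_5))) with cost 4677.

4677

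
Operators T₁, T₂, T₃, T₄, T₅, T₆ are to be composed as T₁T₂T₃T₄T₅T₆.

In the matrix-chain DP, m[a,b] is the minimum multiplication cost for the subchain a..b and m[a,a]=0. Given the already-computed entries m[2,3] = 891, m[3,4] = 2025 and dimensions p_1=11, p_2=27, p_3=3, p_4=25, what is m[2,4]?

1716

m[2,4] = min over k∈[2,3] of m[2,k]+m[k+1,4]+p_{1}·p_k·p_{4}.
k=2: 0 + 2025 + 11·27·25 = 9450; k=3: 891 + 0 + 11·3·25 = 1716.
Minimum: 1716 at k=3.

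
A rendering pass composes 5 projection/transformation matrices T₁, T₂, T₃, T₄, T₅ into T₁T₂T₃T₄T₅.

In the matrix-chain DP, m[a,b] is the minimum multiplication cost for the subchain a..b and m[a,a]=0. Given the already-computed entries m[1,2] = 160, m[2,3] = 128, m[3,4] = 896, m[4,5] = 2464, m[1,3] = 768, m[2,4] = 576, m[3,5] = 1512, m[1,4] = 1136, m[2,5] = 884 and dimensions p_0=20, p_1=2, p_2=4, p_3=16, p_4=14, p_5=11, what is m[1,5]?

m[1,5] = min over k∈[1,4] of m[1,k]+m[k+1,5]+p_{0}·p_k·p_{5}.
k=1: 0 + 884 + 20·2·11 = 1324; k=2: 160 + 1512 + 20·4·11 = 2552; k=3: 768 + 2464 + 20·16·11 = 6752; k=4: 1136 + 0 + 20·14·11 = 4216.
Minimum: 1324 at k=1.

1324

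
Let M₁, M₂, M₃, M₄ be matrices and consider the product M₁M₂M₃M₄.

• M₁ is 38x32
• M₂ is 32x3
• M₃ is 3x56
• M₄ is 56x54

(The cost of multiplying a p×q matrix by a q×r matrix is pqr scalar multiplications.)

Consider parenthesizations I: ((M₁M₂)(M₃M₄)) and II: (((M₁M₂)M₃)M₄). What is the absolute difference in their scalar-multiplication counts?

Order I = ((M₁M₂)(M₃M₄)): (M₁M₂): 38×32 by 32×3 → 38×3, cost 38·32·3 = 3648; (M₃M₄): 3×56 by 56×54 → 3×54, cost 3·56·54 = 9072; ((M₁M₂)(M₃M₄)): 38×3 by 3×54 → 38×54, cost 38·3·54 = 6156; cumulative 18876. Total 18876.
Order II = (((M₁M₂)M₃)M₄): (M₁M₂): 38×32 by 32×3 → 38×3, cost 38·32·3 = 3648; ((M₁M₂)M₃): 38×3 by 3×56 → 38×56, cost 38·3·56 = 6384; cumulative 10032; (((M₁M₂)M₃)M₄): 38×56 by 56×54 → 38×54, cost 38·56·54 = 114912; cumulative 124944. Total 124944.
Difference: |18876 − 124944| = 106068.

106068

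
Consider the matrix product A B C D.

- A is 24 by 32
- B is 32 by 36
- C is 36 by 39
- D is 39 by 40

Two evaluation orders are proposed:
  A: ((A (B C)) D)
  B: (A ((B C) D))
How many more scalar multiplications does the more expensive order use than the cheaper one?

Order A = ((A (B C)) D): (B C): 32×36 by 36×39 → 32×39, cost 32·36·39 = 44928; (A (B C)): 24×32 by 32×39 → 24×39, cost 24·32·39 = 29952; cumulative 74880; ((A (B C)) D): 24×39 by 39×40 → 24×40, cost 24·39·40 = 37440; cumulative 112320. Total 112320.
Order B = (A ((B C) D)): (B C): 32×36 by 36×39 → 32×39, cost 32·36·39 = 44928; ((B C) D): 32×39 by 39×40 → 32×40, cost 32·39·40 = 49920; cumulative 94848; (A ((B C) D)): 24×32 by 32×40 → 24×40, cost 24·32·40 = 30720; cumulative 125568. Total 125568.
Difference: |112320 − 125568| = 13248.

13248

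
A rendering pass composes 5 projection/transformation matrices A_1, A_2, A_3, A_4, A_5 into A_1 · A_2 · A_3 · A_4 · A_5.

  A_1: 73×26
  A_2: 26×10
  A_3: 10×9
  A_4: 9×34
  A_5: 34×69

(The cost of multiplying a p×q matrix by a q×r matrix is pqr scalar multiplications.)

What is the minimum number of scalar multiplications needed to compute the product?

85869

Adjacent pairs: A_1A_2 = 73·26·10 = 18980; A_2A_3 = 26·10·9 = 2340; A_3A_4 = 10·9·34 = 3060; A_4A_5 = 9·34·69 = 21114.
Length 3: A_1..A_3: k=1: 0+2340+73·26·9=19422; k=2: 18980+0+73·10·9=25550 → min 19422 | A_2..A_4: k=2: 0+3060+26·10·34=11900; k=3: 2340+0+26·9·34=10296 → min 10296 | A_3..A_5: k=3: 0+21114+10·9·69=27324; k=4: 3060+0+10·34·69=26520 → min 26520.
Length 4: A_1..A_4: k=1: 0+10296+73·26·34=74828; k=2: 18980+3060+73·10·34=46860; k=3: 19422+0+73·9·34=41760 → min 41760 | A_2..A_5: k=2: 0+26520+26·10·69=44460; k=3: 2340+21114+26·9·69=39600; k=4: 10296+0+26·34·69=71292 → min 39600.
Length 5: A_1..A_5: k=1: 0+39600+73·26·69=170562; k=2: 18980+26520+73·10·69=95870; k=3: 19422+21114+73·9·69=85869; k=4: 41760+0+73·34·69=213018 → min 85869.
Optimal order: ((A_1 · (A_2 · A_3)) · (A_4 · A_5)) with cost 85869.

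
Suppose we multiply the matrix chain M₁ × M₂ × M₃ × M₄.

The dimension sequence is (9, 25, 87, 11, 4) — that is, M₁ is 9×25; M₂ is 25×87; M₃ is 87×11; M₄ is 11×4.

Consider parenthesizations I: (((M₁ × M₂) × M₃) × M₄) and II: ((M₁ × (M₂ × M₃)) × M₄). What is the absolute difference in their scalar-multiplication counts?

Order I = (((M₁ × M₂) × M₃) × M₄): (M₁ × M₂): 9×25 by 25×87 → 9×87, cost 9·25·87 = 19575; ((M₁ × M₂) × M₃): 9×87 by 87×11 → 9×11, cost 9·87·11 = 8613; cumulative 28188; (((M₁ × M₂) × M₃) × M₄): 9×11 by 11×4 → 9×4, cost 9·11·4 = 396; cumulative 28584. Total 28584.
Order II = ((M₁ × (M₂ × M₃)) × M₄): (M₂ × M₃): 25×87 by 87×11 → 25×11, cost 25·87·11 = 23925; (M₁ × (M₂ × M₃)): 9×25 by 25×11 → 9×11, cost 9·25·11 = 2475; cumulative 26400; ((M₁ × (M₂ × M₃)) × M₄): 9×11 by 11×4 → 9×4, cost 9·11·4 = 396; cumulative 26796. Total 26796.
Difference: |28584 − 26796| = 1788.

1788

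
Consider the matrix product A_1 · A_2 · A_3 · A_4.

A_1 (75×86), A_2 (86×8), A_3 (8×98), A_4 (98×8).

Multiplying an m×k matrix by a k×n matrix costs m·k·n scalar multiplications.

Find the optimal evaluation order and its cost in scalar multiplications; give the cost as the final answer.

62672

Adjacent pairs: A_1A_2 = 75·86·8 = 51600; A_2A_3 = 86·8·98 = 67424; A_3A_4 = 8·98·8 = 6272.
Length 3: A_1..A_3: k=1: 0+67424+75·86·98=699524; k=2: 51600+0+75·8·98=110400 → min 110400 | A_2..A_4: k=2: 0+6272+86·8·8=11776; k=3: 67424+0+86·98·8=134848 → min 11776.
Length 4: A_1..A_4: k=1: 0+11776+75·86·8=63376; k=2: 51600+6272+75·8·8=62672; k=3: 110400+0+75·98·8=169200 → min 62672.
Optimal parenthesization: ((A_1 · A_2) · (A_3 · A_4)) with cost 62672.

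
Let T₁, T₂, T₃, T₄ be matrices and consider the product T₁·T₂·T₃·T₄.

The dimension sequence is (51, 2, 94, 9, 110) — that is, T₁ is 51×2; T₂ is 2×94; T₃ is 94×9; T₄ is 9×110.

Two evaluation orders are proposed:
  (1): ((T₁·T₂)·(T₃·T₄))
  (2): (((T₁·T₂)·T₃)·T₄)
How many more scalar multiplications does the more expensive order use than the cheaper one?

Order (1) = ((T₁·T₂)·(T₃·T₄)): (T₁·T₂): 51×2 by 2×94 → 51×94, cost 51·2·94 = 9588; (T₃·T₄): 94×9 by 9×110 → 94×110, cost 94·9·110 = 93060; ((T₁·T₂)·(T₃·T₄)): 51×94 by 94×110 → 51×110, cost 51·94·110 = 527340; cumulative 629988. Total 629988.
Order (2) = (((T₁·T₂)·T₃)·T₄): (T₁·T₂): 51×2 by 2×94 → 51×94, cost 51·2·94 = 9588; ((T₁·T₂)·T₃): 51×94 by 94×9 → 51×9, cost 51·94·9 = 43146; cumulative 52734; (((T₁·T₂)·T₃)·T₄): 51×9 by 9×110 → 51×110, cost 51·9·110 = 50490; cumulative 103224. Total 103224.
Difference: |629988 − 103224| = 526764.

526764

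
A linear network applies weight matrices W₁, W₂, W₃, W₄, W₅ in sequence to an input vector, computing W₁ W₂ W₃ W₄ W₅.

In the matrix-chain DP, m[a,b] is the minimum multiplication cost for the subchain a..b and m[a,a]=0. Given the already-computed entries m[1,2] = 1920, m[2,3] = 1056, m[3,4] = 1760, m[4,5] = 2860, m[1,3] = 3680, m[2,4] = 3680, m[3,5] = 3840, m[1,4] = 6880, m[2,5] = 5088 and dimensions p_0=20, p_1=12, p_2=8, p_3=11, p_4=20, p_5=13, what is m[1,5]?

m[1,5] = min over k∈[1,4] of m[1,k]+m[k+1,5]+p_{0}·p_k·p_{5}.
k=1: 0 + 5088 + 20·12·13 = 8208; k=2: 1920 + 3840 + 20·8·13 = 7840; k=3: 3680 + 2860 + 20·11·13 = 9400; k=4: 6880 + 0 + 20·20·13 = 12080.
Minimum: 7840 at k=2.

7840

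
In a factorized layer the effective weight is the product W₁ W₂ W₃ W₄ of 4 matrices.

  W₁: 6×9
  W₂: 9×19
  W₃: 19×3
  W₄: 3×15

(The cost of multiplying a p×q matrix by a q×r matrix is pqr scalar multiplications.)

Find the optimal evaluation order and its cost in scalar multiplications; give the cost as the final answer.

945

Adjacent pairs: W₁W₂ = 6·9·19 = 1026; W₂W₃ = 9·19·3 = 513; W₃W₄ = 19·3·15 = 855.
Length 3: W₁..W₃: k=1: 0+513+6·9·3=675; k=2: 1026+0+6·19·3=1368 → min 675 | W₂..W₄: k=2: 0+855+9·19·15=3420; k=3: 513+0+9·3·15=918 → min 918.
Length 4: W₁..W₄: k=1: 0+918+6·9·15=1728; k=2: 1026+855+6·19·15=3591; k=3: 675+0+6·3·15=945 → min 945.
Optimal parenthesization: ((W₁ (W₂ W₃)) W₄) with cost 945.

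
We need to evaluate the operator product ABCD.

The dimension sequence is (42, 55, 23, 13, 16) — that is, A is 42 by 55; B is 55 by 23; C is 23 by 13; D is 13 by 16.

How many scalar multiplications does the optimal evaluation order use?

55211

Adjacent pairs: AB = 42·55·23 = 53130; BC = 55·23·13 = 16445; CD = 23·13·16 = 4784.
Length 3: A..C: k=1: 0+16445+42·55·13=46475; k=2: 53130+0+42·23·13=65688 → min 46475 | B..D: k=2: 0+4784+55·23·16=25024; k=3: 16445+0+55·13·16=27885 → min 25024.
Length 4: A..D: k=1: 0+25024+42·55·16=61984; k=2: 53130+4784+42·23·16=73370; k=3: 46475+0+42·13·16=55211 → min 55211.
Optimal order: ((A(BC))D) with cost 55211.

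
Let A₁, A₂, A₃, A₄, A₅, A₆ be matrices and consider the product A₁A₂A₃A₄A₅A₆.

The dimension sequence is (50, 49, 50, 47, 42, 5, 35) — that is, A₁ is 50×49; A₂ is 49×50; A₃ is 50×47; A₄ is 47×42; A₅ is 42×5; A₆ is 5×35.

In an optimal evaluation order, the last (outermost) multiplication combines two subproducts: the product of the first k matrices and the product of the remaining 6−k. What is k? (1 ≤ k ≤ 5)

Adjacent pairs: A₁A₂ = 50·49·50 = 122500; A₂A₃ = 49·50·47 = 115150; A₃A₄ = 50·47·42 = 98700; A₄A₅ = 47·42·5 = 9870; A₅A₆ = 42·5·35 = 7350.
Length 3: A₁..A₃: k=1: 0+115150+50·49·47=230300; k=2: 122500+0+50·50·47=240000 → min 230300 | A₂..A₄: k=2: 0+98700+49·50·42=201600; k=3: 115150+0+49·47·42=211876 → min 201600 | A₃..A₅: k=3: 0+9870+50·47·5=21620; k=4: 98700+0+50·42·5=109200 → min 21620 | A₄..A₆: k=4: 0+7350+47·42·35=76440; k=5: 9870+0+47·5·35=18095 → min 18095.
Length 4: A₁..A₄: k=1: 0+201600+50·49·42=304500; k=2: 122500+98700+50·50·42=326200; k=3: 230300+0+50·47·42=329000 → min 304500 | A₂..A₅: k=2: 0+21620+49·50·5=33870; k=3: 115150+9870+49·47·5=136535; k=4: 201600+0+49·42·5=211890 → min 33870 | A₃..A₆: k=3: 0+18095+50·47·35=100345; k=4: 98700+7350+50·42·35=179550; k=5: 21620+0+50·5·35=30370 → min 30370.
Length 5: A₁..A₅: k=1: 0+33870+50·49·5=46120; k=2: 122500+21620+50·50·5=156620; k=3: 230300+9870+50·47·5=251920; k=4: 304500+0+50·42·5=315000 → min 46120 | A₂..A₆: k=2: 0+30370+49·50·35=116120; k=3: 115150+18095+49·47·35=213850; k=4: 201600+7350+49·42·35=280980; k=5: 33870+0+49·5·35=42445 → min 42445.
Top-level splits: k=1: (A₁..A₁)·(A₂..A₆) → 0+42445+50·49·35 = 128195; k=2: (A₁..A₂)·(A₃..A₆) → 122500+30370+50·50·35 = 240370; k=3: (A₁..A₃)·(A₄..A₆) → 230300+18095+50·47·35 = 330645; k=4: (A₁..A₄)·(A₅..A₆) → 304500+7350+50·42·35 = 385350; k=5: (A₁..A₅)·(A₆..A₆) → 46120+0+50·5·35 = 54870.
Best split is after A₅, i.e. k = 5.

5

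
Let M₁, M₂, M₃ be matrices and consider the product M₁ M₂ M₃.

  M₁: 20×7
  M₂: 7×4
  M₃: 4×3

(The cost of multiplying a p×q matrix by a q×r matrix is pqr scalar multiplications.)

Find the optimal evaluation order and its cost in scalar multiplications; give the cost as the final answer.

504

(M₁ (M₂ M₃)): cost 504.
((M₁ M₂) M₃): cost 800.
Optimal: (M₁ (M₂ M₃)) with cost 504.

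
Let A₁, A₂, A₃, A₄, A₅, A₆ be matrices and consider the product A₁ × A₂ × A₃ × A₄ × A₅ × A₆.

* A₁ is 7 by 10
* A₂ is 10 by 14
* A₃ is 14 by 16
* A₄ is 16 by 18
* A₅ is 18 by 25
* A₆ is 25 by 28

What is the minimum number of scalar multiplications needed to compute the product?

Adjacent pairs: A₁A₂ = 7·10·14 = 980; A₂A₃ = 10·14·16 = 2240; A₃A₄ = 14·16·18 = 4032; A₄A₅ = 16·18·25 = 7200; A₅A₆ = 18·25·28 = 12600.
Length 3: A₁..A₃: k=1: 0+2240+7·10·16=3360; k=2: 980+0+7·14·16=2548 → min 2548 | A₂..A₄: k=2: 0+4032+10·14·18=6552; k=3: 2240+0+10·16·18=5120 → min 5120 | A₃..A₅: k=3: 0+7200+14·16·25=12800; k=4: 4032+0+14·18·25=10332 → min 10332 | A₄..A₆: k=4: 0+12600+16·18·28=20664; k=5: 7200+0+16·25·28=18400 → min 18400.
Length 4: A₁..A₄: k=1: 0+5120+7·10·18=6380; k=2: 980+4032+7·14·18=6776; k=3: 2548+0+7·16·18=4564 → min 4564 | A₂..A₅: k=2: 0+10332+10·14·25=13832; k=3: 2240+7200+10·16·25=13440; k=4: 5120+0+10·18·25=9620 → min 9620 | A₃..A₆: k=3: 0+18400+14·16·28=24672; k=4: 4032+12600+14·18·28=23688; k=5: 10332+0+14·25·28=20132 → min 20132.
Length 5: A₁..A₅: k=1: 0+9620+7·10·25=11370; k=2: 980+10332+7·14·25=13762; k=3: 2548+7200+7·16·25=12548; k=4: 4564+0+7·18·25=7714 → min 7714 | A₂..A₆: k=2: 0+20132+10·14·28=24052; k=3: 2240+18400+10·16·28=25120; k=4: 5120+12600+10·18·28=22760; k=5: 9620+0+10·25·28=16620 → min 16620.
Length 6: A₁..A₆: k=1: 0+16620+7·10·28=18580; k=2: 980+20132+7·14·28=23856; k=3: 2548+18400+7·16·28=24084; k=4: 4564+12600+7·18·28=20692; k=5: 7714+0+7·25·28=12614 → min 12614.
Optimal order: (((((A₁ × A₂) × A₃) × A₄) × A₅) × A₆) with cost 12614.

12614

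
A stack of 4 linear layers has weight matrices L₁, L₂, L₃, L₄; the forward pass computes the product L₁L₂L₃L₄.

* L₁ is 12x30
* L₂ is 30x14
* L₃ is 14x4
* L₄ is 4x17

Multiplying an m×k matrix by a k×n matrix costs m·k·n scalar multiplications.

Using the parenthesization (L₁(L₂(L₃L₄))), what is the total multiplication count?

14212

(L₃L₄): 14×4 by 4×17 → 14×17, cost 14·4·17 = 952
(L₂(L₃L₄)): 30×14 by 14×17 → 30×17, cost 30·14·17 = 7140; cumulative 8092
(L₁(L₂(L₃L₄))): 12×30 by 30×17 → 12×17, cost 12·30·17 = 6120; cumulative 14212
Total: 14212 scalar multiplications.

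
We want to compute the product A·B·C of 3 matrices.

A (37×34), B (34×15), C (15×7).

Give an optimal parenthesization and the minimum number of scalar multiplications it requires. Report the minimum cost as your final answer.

(A·(B·C)): cost 12376.
((A·B)·C): cost 22755.
Optimal: (A·(B·C)) with cost 12376.

12376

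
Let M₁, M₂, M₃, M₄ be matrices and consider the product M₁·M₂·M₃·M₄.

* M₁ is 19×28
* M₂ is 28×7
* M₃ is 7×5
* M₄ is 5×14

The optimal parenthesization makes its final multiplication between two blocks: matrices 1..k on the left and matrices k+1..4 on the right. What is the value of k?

Adjacent pairs: M₁M₂ = 19·28·7 = 3724; M₂M₃ = 28·7·5 = 980; M₃M₄ = 7·5·14 = 490.
Length 3: M₁..M₃: k=1: 0+980+19·28·5=3640; k=2: 3724+0+19·7·5=4389 → min 3640 | M₂..M₄: k=2: 0+490+28·7·14=3234; k=3: 980+0+28·5·14=2940 → min 2940.
Top-level splits: k=1: (M₁..M₁)·(M₂..M₄) → 0+2940+19·28·14 = 10388; k=2: (M₁..M₂)·(M₃..M₄) → 3724+490+19·7·14 = 6076; k=3: (M₁..M₃)·(M₄..M₄) → 3640+0+19·5·14 = 4970.
Best split is after M₃, i.e. k = 3.

3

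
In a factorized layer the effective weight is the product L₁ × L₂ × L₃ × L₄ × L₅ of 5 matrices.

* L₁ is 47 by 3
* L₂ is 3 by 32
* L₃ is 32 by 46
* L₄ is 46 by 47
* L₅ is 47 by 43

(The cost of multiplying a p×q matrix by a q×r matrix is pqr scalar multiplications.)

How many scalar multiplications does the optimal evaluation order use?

Adjacent pairs: L₁L₂ = 47·3·32 = 4512; L₂L₃ = 3·32·46 = 4416; L₃L₄ = 32·46·47 = 69184; L₄L₅ = 46·47·43 = 92966.
Length 3: L₁..L₃: k=1: 0+4416+47·3·46=10902; k=2: 4512+0+47·32·46=73696 → min 10902 | L₂..L₄: k=2: 0+69184+3·32·47=73696; k=3: 4416+0+3·46·47=10902 → min 10902 | L₃..L₅: k=3: 0+92966+32·46·43=156262; k=4: 69184+0+32·47·43=133856 → min 133856.
Length 4: L₁..L₄: k=1: 0+10902+47·3·47=17529; k=2: 4512+69184+47·32·47=144384; k=3: 10902+0+47·46·47=112516 → min 17529 | L₂..L₅: k=2: 0+133856+3·32·43=137984; k=3: 4416+92966+3·46·43=103316; k=4: 10902+0+3·47·43=16965 → min 16965.
Length 5: L₁..L₅: k=1: 0+16965+47·3·43=23028; k=2: 4512+133856+47·32·43=203040; k=3: 10902+92966+47·46·43=196834; k=4: 17529+0+47·47·43=112516 → min 23028.
Optimal order: (L₁ × (((L₂ × L₃) × L₄) × L₅)) with cost 23028.

23028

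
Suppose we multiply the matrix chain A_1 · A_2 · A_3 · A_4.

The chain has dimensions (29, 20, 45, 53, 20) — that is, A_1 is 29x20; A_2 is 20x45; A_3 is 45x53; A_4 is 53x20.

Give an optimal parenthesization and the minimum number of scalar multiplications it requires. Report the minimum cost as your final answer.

Adjacent pairs: A_1A_2 = 29·20·45 = 26100; A_2A_3 = 20·45·53 = 47700; A_3A_4 = 45·53·20 = 47700.
Length 3: A_1..A_3: k=1: 0+47700+29·20·53=78440; k=2: 26100+0+29·45·53=95265 → min 78440 | A_2..A_4: k=2: 0+47700+20·45·20=65700; k=3: 47700+0+20·53·20=68900 → min 65700.
Length 4: A_1..A_4: k=1: 0+65700+29·20·20=77300; k=2: 26100+47700+29·45·20=99900; k=3: 78440+0+29·53·20=109180 → min 77300.
Optimal parenthesization: (A_1 · (A_2 · (A_3 · A_4))) with cost 77300.

77300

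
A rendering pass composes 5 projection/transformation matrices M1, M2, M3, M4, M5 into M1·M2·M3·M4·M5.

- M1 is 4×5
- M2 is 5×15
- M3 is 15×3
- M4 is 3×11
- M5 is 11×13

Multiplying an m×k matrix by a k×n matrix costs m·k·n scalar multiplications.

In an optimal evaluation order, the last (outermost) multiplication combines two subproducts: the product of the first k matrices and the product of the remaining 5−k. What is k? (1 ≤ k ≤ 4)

Adjacent pairs: M1M2 = 4·5·15 = 300; M2M3 = 5·15·3 = 225; M3M4 = 15·3·11 = 495; M4M5 = 3·11·13 = 429.
Length 3: M1..M3: k=1: 0+225+4·5·3=285; k=2: 300+0+4·15·3=480 → min 285 | M2..M4: k=2: 0+495+5·15·11=1320; k=3: 225+0+5·3·11=390 → min 390 | M3..M5: k=3: 0+429+15·3·13=1014; k=4: 495+0+15·11·13=2640 → min 1014.
Length 4: M1..M4: k=1: 0+390+4·5·11=610; k=2: 300+495+4·15·11=1455; k=3: 285+0+4·3·11=417 → min 417 | M2..M5: k=2: 0+1014+5·15·13=1989; k=3: 225+429+5·3·13=849; k=4: 390+0+5·11·13=1105 → min 849.
Top-level splits: k=1: (M1..M1)·(M2..M5) → 0+849+4·5·13 = 1109; k=2: (M1..M2)·(M3..M5) → 300+1014+4·15·13 = 2094; k=3: (M1..M3)·(M4..M5) → 285+429+4·3·13 = 870; k=4: (M1..M4)·(M5..M5) → 417+0+4·11·13 = 989.
Best split is after M3, i.e. k = 3.

3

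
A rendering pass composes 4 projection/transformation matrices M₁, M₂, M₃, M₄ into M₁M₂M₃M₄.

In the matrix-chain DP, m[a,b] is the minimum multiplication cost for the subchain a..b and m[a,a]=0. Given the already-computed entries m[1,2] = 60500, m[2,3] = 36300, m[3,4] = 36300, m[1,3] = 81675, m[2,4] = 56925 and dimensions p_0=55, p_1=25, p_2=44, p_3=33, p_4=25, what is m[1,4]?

m[1,4] = min over k∈[1,3] of m[1,k]+m[k+1,4]+p_{0}·p_k·p_{4}.
k=1: 0 + 56925 + 55·25·25 = 91300; k=2: 60500 + 36300 + 55·44·25 = 157300; k=3: 81675 + 0 + 55·33·25 = 127050.
Minimum: 91300 at k=1.

91300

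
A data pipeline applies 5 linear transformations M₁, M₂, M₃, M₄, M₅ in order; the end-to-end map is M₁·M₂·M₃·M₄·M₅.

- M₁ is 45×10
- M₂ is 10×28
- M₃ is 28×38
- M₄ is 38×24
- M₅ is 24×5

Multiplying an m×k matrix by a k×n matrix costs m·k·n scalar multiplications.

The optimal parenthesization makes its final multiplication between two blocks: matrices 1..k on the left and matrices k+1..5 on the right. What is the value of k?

1

Adjacent pairs: M₁M₂ = 45·10·28 = 12600; M₂M₃ = 10·28·38 = 10640; M₃M₄ = 28·38·24 = 25536; M₄M₅ = 38·24·5 = 4560.
Length 3: M₁..M₃: k=1: 0+10640+45·10·38=27740; k=2: 12600+0+45·28·38=60480 → min 27740 | M₂..M₄: k=2: 0+25536+10·28·24=32256; k=3: 10640+0+10·38·24=19760 → min 19760 | M₃..M₅: k=3: 0+4560+28·38·5=9880; k=4: 25536+0+28·24·5=28896 → min 9880.
Length 4: M₁..M₄: k=1: 0+19760+45·10·24=30560; k=2: 12600+25536+45·28·24=68376; k=3: 27740+0+45·38·24=68780 → min 30560 | M₂..M₅: k=2: 0+9880+10·28·5=11280; k=3: 10640+4560+10·38·5=17100; k=4: 19760+0+10·24·5=20960 → min 11280.
Top-level splits: k=1: (M₁..M₁)·(M₂..M₅) → 0+11280+45·10·5 = 13530; k=2: (M₁..M₂)·(M₃..M₅) → 12600+9880+45·28·5 = 28780; k=3: (M₁..M₃)·(M₄..M₅) → 27740+4560+45·38·5 = 40850; k=4: (M₁..M₄)·(M₅..M₅) → 30560+0+45·24·5 = 35960.
Best split is after M₁, i.e. k = 1.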